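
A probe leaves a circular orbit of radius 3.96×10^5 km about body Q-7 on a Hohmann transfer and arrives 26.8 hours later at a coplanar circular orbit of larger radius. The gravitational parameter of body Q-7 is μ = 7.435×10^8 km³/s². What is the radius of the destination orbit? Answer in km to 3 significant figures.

Transfer time t = 26.8 hours = 96480 s, and t = π√(a_t³/μ).
So a_t = (μ t²/π²)^(1/3) = (7.435×10^8 × (96480)² / π²)^(1/3) = 8.8842×10^5 km.
Since a_t = (r₁ + r₂)/2, r₂ = 2a_t − r₁ = 2×8.8842×10^5 − 3.960×10^5 = 1.38084×10^6 km.

r₂ = 1.38×10^6 km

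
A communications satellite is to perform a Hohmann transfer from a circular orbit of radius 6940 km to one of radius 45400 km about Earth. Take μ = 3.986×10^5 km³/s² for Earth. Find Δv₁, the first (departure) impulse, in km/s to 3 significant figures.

Semi-major axis of the transfer orbit: a_t = (6940 + 45400)/2 = 26170 km.
Circular speed at r = 6940 km: v_c = √(μ/r) = 7.579 km/s.
Vis-viva on the transfer ellipse at r = 6940 km gives v_t = √[μ(2/r − 1/a_t)] = 9.982 km/s.
Δv₁ = |v_t − v_c| = |9.982 − 7.579| = 2.403 km/s.

Δv₁ = 2.40 km/s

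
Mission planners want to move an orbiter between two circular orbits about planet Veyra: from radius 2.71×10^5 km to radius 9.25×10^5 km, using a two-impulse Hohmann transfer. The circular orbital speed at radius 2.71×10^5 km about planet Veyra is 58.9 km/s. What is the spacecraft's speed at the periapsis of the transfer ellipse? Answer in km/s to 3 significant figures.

From the circular-orbit relation v² = μ/r at r = 2.71×10^5 km: μ = v²r = (58.9)² × 2.71×10^5 = 9.40156×10^8 km³/s².
Semi-major axis of the transfer orbit: a_t = (2.710×10^5 + 9.250×10^5)/2 = 5.980×10^5 km.
The periapsis of the transfer ellipse is at r = 2.710×10^5 km.
From the vis-viva equation, v = √[μ(2/r − 1/a_t)] = 73.25 km/s.

v = 73.3 km/s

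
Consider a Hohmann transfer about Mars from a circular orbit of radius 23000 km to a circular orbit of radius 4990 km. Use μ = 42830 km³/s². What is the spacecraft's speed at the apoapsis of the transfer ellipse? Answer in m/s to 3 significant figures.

Transfer-ellipse semi-major axis a_t = (r₁ + r₂)/2 = (23000 + 4990)/2 = 13995 km.
The apoapsis of the transfer ellipse is at r = 23000 km.
Vis-viva: v = √[μ(2/r − 1/a_t)] = √[42830 × (2/23000 − 1/13995)] = 0.8148 km/s.

v = 815 m/s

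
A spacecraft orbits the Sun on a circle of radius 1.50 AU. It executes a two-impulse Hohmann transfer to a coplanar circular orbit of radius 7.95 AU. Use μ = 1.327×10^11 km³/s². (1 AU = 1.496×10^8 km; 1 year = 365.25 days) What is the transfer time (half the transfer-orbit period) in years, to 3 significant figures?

t = 5.14 years

In km: r₁ = 1.50 × 1.496×10^8 = 2.244×10^8 km; r₂ = 7.95 × 1.496×10^8 = 1.18932×10^9 km.
The Hohmann ellipse has a_t = (r₁ + r₂)/2 = 7.0686×10^8 km.
Half the transfer-orbit period gives t = π√(a_t³/μ) = 1.621×10^8 s.
Converting: 1.621×10^8 s ÷ 3.15576×10^7 s/year (365.25 × 86400) = 5.14 years.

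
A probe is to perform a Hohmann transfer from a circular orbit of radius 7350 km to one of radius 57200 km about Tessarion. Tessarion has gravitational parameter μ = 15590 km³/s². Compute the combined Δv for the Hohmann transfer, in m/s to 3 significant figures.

Semi-major axis of the transfer orbit: a_t = (7350 + 57200)/2 = 32275 km.
Circular speed at r₁: v₁ = √(μ/r₁) = √(15590/7350) = 1.4564 km/s.
Transfer-orbit speed at r₁ (v² = μ(2/r − 1/a)): v_p = √[μ(2/r₁ − 1/a_t)] = 1.9389 km/s.
First burn Δv₁ = |v_p − v₁| = 0.4825 km/s.
At r₂, v₂ = √(μ/r₂) = 0.52207 km/s.
Transfer-orbit speed at r₂: v_a = √[μ(2/r₂ − 1/a_t)] = 0.24914 km/s.
Second burn Δv₂ = |v₂ − v_a| = 0.2729 km/s.
Δv = Δv₁ + Δv₂ = 0.4825 + 0.2729 = 0.7554 km/s.

Δv = 755 m/s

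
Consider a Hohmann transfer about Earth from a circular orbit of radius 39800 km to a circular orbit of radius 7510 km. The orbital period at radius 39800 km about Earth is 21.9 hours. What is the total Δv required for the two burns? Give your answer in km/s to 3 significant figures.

From Kepler's third law T² = 4π²r³/μ at r = 39800 km, T = 21.9 hours = 21.9 × 3600 s = 78840 s: μ = 4π²r³/T² = 4.00420×10^5 km³/s².
Transfer-ellipse semi-major axis a_t = (r₁ + r₂)/2 = (39800 + 7510)/2 = 23655 km.
At r₁ the circular-orbit speed is v₁ = √(μ/r₁) = 3.1719 km/s.
Transfer-orbit speed at r₁ (vis-viva): v_a = √[μ(2/r₁ − 1/a_t)] = 1.7872 km/s.
First burn Δv₁ = |v_a − v₁| = 1.3847 km/s.
At r₂, v₂ = √(μ/r₂) = 7.301934 km/s.
Transfer-orbit speed at r₂: v_p = √[μ(2/r₂ − 1/a_t)] = 9.471482 km/s.
Second burn Δv₂ = |v₂ − v_p| = 2.1695 km/s.
Δv = Δv₁ + Δv₂ = 1.3847 + 2.1695 = 3.554 km/s.

Δv = 3.55 km/s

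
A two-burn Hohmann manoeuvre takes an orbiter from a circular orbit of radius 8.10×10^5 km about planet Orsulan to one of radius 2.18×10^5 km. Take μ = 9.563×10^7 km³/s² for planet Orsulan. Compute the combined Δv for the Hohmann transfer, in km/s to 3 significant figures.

The Hohmann ellipse has a_t = (r₁ + r₂)/2 = 5.140×10^5 km.
At r₁ the circular-orbit speed is v₁ = √(μ/r₁) = 10.8656 km/s.
On the transfer ellipse at r₁, v² = μ(2/r − 1/a) gives v_a = √[μ(2/r₁ − 1/a_t)] = 7.07622 km/s.
First burn Δv₁ = |v_a − v₁| = 3.789 km/s.
Circular speed at r₂: v₂ = √(μ/r₂) = 20.944 km/s.
Transfer-orbit speed at r₂: v_p = √[μ(2/r₂ − 1/a_t)] = 26.292 km/s.
Second burn Δv₂ = |v₂ − v_p| = 5.348 km/s.
Δv = Δv₁ + Δv₂ = 3.789 + 5.348 = 9.137 km/s.

Δv = 9.14 km/s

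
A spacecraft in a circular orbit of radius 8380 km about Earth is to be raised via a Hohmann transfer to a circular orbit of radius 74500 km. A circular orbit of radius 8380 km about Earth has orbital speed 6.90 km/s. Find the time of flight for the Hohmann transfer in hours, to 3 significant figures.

From the circular-orbit relation v² = μ/r at r = 8380 km: μ = v²r = (6.90)² × 8380 = 3.98972×10^5 km³/s².
Semi-major axis of the transfer orbit: a_t = (8380 + 74500)/2 = 41440 km.
Transfer time t = π√(a_t³/μ) = π√((41440)³ / 3.98972×10^5) = 41960 s.
Converting: 41960 s ÷ 3600 s/hour = 11.7 hours.

t = 11.7 hours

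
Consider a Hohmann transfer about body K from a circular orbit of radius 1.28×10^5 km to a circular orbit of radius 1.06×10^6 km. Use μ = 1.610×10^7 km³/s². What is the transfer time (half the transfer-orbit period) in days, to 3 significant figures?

t = 4.15 days

Transfer-ellipse semi-major axis a_t = (r₁ + r₂)/2 = (1.280×10^5 + 1.060×10^6)/2 = 5.940×10^5 km.
Transfer time t = π√(a_t³/μ) = π√((5.940×10^5)³ / 1.610×10^7) = 3.584×10^5 s.
Converting: 3.584×10^5 s ÷ 86400 s/day = 4.15 days.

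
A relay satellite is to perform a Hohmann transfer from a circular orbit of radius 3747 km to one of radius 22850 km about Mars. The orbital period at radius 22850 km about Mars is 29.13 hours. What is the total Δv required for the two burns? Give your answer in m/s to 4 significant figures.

From Kepler's third law T² = 4π²r³/μ at r = 22850 km, T = 29.13 hours = 29.13 × 3600 s = 1.04868×10^5 s: μ = 4π²r³/T² = 42828.5 km³/s².
The Hohmann ellipse has a_t = (r₁ + r₂)/2 = 13298.5 km.
Circular speed at r₁: v₁ = √(μ/r₁) = √(42828.5/3747) = 3.381 km/s.
On the transfer ellipse at r₁, vis-viva equation gives v_p = √[μ(2/r₁ − 1/a_t)] = 4.432 km/s.
First burn Δv₁ = |v_p − v₁| = 1.051 km/s.
At r₂, v₂ = √(μ/r₂) = 1.369 km/s.
Transfer-orbit speed at r₂: v_a = √[μ(2/r₂ − 1/a_t)] = 0.7267 km/s.
Second burn Δv₂ = |v₂ − v_a| = 0.6423 km/s.
Δv = Δv₁ + Δv₂ = 1.051 + 0.6423 = 1.693 km/s.

Δv = 1693 m/s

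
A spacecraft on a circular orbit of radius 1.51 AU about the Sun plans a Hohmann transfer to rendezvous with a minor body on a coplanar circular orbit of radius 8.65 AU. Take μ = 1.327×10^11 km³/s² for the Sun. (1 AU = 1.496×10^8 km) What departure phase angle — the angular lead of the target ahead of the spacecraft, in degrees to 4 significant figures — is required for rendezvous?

In km: r₁ = 1.51 × 1.496×10^8 = 2.25896×10^8 km; r₂ = 8.65 × 1.496×10^8 = 1.29404×10^9 km.
Semi-major axis of the transfer orbit: a_t = (2.25896×10^8 + 1.29404×10^9)/2 = 7.59968×10^8 km.
Transfer time t = π√(a_t³/μ) = 1.8068×10^8 s.
The target's mean motion on its circular orbit is ω₂ = √(μ/r₂³) = 7.8255×10^-9 rad/s.
Angle swept by the target during transfer: ω₂·t = 1.4139 rad = 81.01°.
Arrival is 180° from departure on the ellipse, so φ = 180° − 81.01° = 98.99°.

φ = 98.99°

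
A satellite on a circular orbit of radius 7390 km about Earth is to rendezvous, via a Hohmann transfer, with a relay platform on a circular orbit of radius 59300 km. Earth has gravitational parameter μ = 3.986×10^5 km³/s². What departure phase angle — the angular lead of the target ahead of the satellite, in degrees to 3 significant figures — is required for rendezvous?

φ = 104°

The Hohmann ellipse has a_t = (r₁ + r₂)/2 = 33345 km.
The half-period of the transfer ellipse is t = π√(a_t³/μ) = 30300 s.
The target's mean motion on its circular orbit is ω₂ = √(μ/r₂³) = 4.372×10^-5 rad/s.
Angle swept by the target during transfer: ω₂·t = 1.3247 rad = 75.90°.
Arrival is 180° from departure on the ellipse, so φ = 180° − 75.90° = 104°.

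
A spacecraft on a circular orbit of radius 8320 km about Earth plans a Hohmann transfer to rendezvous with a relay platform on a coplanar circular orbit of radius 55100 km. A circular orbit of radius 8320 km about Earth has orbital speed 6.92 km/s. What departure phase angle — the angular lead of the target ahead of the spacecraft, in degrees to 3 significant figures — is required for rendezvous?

From the circular-orbit relation v² = μ/r at r = 8320 km: μ = v²r = (6.92)² × 8320 = 3.98415×10^5 km³/s².
The Hohmann ellipse has a_t = (r₁ + r₂)/2 = 31710 km.
The half-period of the transfer ellipse is t = π√(a_t³/μ) = 28104.54 s.
The target's mean motion on its circular orbit is ω₂ = √(μ/r₂³) = 4.880231×10^-5 rad/s.
Angle swept by the target during transfer: ω₂·t = 1.371566 rad = 78.58°.
The spacecraft traverses 180° on the transfer ellipse, so the target must lead by 180° − 78.58° = 101°.

φ = 101°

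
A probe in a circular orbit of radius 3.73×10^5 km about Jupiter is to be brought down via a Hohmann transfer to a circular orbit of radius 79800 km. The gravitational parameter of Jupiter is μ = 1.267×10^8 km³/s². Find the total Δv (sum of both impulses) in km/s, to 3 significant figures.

Semi-major axis of the transfer orbit: a_t = (3.730×10^5 + 79800)/2 = 2.264×10^5 km.
At r₁ the circular-orbit speed is v₁ = √(μ/r₁) = 18.430 km/s.
Transfer-orbit speed at r₁ (vis-viva): v_a = √[μ(2/r₁ − 1/a_t)] = 10.942 km/s.
First burn Δv₁ = |v_a − v₁| = 7.488 km/s.
Circular speed at r₂: v₂ = √(μ/r₂) = 39.846 km/s.
Transfer-orbit speed at r₂: v_p = √[μ(2/r₂ − 1/a_t)] = 51.145 km/s.
Second burn Δv₂ = |v₂ − v_p| = 11.30 km/s.
Total Δv = Δv₁ + Δv₂ = 18.79 km/s.

Δv = 18.8 km/s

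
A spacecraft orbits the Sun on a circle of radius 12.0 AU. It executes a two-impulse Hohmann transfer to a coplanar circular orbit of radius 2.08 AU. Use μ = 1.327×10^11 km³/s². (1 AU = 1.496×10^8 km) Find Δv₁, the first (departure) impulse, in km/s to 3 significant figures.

Δv₁ = 3.92 km/s

In km: r₁ = 12.0 × 1.496×10^8 = 1.7952×10^9 km; r₂ = 2.08 × 1.496×10^8 = 3.11168×10^8 km.
Transfer-ellipse semi-major axis a_t = (r₁ + r₂)/2 = (1.7952×10^9 + 3.11168×10^8)/2 = 1.053184×10^9 km.
Circular speed at r = 1.7952×10^9 km: v_c = √(μ/r) = 8.5976 km/s.
Vis-viva on the transfer ellipse at r = 1.7952×10^9 km gives v_t = √[μ(2/r − 1/a_t)] = 4.6733 km/s.
Δv₁ = |v_t − v_c| = |4.6733 − 8.5976| = 3.924 km/s.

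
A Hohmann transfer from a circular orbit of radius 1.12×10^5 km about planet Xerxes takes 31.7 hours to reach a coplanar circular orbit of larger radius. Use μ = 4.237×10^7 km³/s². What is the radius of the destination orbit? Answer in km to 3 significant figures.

Transfer time t = 31.7 hours = 1.1412×10^5 s, and t = π√(a_t³/μ).
So a_t = (μ t²/π²)^(1/3) = (4.237×10^7 × (1.1412×10^5)² / π²)^(1/3) = 3.8238×10^5 km.
Since a_t = (r₁ + r₂)/2, r₂ = 2a_t − r₁ = 2×3.8238×10^5 − 1.120×10^5 = 6.5276×10^5 km.

r₂ = 6.53×10^5 km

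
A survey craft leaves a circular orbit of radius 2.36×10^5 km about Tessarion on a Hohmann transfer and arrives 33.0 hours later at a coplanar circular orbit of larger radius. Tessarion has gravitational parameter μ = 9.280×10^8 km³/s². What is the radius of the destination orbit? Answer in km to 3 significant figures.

r₂ = 1.96×10^6 km

Transfer time t = 33.0 hours = 1.188×10^5 s, and t = π√(a_t³/μ).
So a_t = (μ t²/π²)^(1/3) = (9.280×10^8 × (1.188×10^5)² / π²)^(1/3) = 1.0989×10^6 km.
Since a_t = (r₁ + r₂)/2, r₂ = 2a_t − r₁ = 2×1.0989×10^6 − 2.360×10^5 = 1.9618×10^6 km.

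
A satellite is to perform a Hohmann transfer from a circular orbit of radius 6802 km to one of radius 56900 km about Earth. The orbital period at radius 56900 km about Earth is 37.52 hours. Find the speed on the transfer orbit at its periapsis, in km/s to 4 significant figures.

From Kepler's third law T² = 4π²r³/μ at r = 56900 km, T = 37.52 hours = 37.52 × 3600 s = 1.35072×10^5 s: μ = 4π²r³/T² = 3.98626×10^5 km³/s².
The Hohmann ellipse has a_t = (r₁ + r₂)/2 = 31851 km.
At periapsis, r = 6802 km.
From the vis-viva equation, v = √[μ(2/r − 1/a_t)] = 10.23 km/s.

v = 10.23 km/s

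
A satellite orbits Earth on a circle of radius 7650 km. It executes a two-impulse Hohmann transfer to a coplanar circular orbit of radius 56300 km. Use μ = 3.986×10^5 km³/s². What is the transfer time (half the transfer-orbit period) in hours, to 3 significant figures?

Transfer-ellipse semi-major axis a_t = (r₁ + r₂)/2 = (7650 + 56300)/2 = 31975 km.
Transfer time t = π√(a_t³/μ) = π√((31975)³ / 3.986×10^5) = 28450 s.
Converting: 28450 s ÷ 3600 s/hour = 7.90 hours.

t = 7.90 hours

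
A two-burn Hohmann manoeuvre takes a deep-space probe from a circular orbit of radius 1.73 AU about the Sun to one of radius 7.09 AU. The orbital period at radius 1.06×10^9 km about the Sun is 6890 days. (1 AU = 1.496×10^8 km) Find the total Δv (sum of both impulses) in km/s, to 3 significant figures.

Δv = 10.2 km/s

From Kepler's third law T² = 4π²r³/μ at r = 1.06×10^9 km, T = 6890 days = 6890 × 86400 s = 5.95296×10^8 s: μ = 4π²r³/T² = 1.32682×10^11 km³/s².
In km: r₁ = 1.73 × 1.496×10^8 = 2.58808×10^8 km; r₂ = 7.09 × 1.496×10^8 = 1.060664×10^9 km.
Transfer-ellipse semi-major axis a_t = (r₁ + r₂)/2 = (2.58808×10^8 + 1.060664×10^9)/2 = 6.59736×10^8 km.
Circular speed at r₁: v₁ = √(μ/r₁) = √(1.32682×10^11/2.58808×10^8) = 22.642 km/s.
Transfer-orbit speed at r₁ (vis-viva): v_p = √[μ(2/r₁ − 1/a_t)] = 28.709 km/s.
First burn Δv₁ = |v_p − v₁| = 6.067 km/s.
Circular speed at r₂: v₂ = √(μ/r₂) = 11.1845 km/s.
Transfer-orbit speed at r₂: v_a = √[μ(2/r₂ − 1/a_t)] = 7.00520 km/s.
Second burn Δv₂ = |v₂ − v_a| = 4.179 km/s.
Δv = Δv₁ + Δv₂ = 6.067 + 4.179 = 10.25 km/s.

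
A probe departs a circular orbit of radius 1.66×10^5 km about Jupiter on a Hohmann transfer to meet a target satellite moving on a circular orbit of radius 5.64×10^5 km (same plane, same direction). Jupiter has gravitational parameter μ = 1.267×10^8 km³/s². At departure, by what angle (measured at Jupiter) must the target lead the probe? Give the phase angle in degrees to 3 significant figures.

The Hohmann ellipse has a_t = (r₁ + r₂)/2 = 3.650×10^5 km.
Transfer time t = π√(a_t³/μ) = 61546 s.
Target angular speed ω₂ = √(μ/r₂³) = 2.6575×10^-5 rad/s.
Angle swept by the target during transfer: ω₂·t = 1.6356 rad = 93.71°.
Arrival is 180° from departure on the ellipse, so φ = 180° − 93.71° = 86.3°.

φ = 86.3°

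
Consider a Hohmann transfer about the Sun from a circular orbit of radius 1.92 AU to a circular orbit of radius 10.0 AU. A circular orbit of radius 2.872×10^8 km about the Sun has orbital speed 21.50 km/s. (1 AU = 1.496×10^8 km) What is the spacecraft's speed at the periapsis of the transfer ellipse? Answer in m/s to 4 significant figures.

From the circular-orbit relation v² = μ/r at r = 2.872×10^8 km: μ = v²r = (21.50)² × 2.872×10^8 = 1.32758×10^11 km³/s².
In km: r₁ = 1.92 × 1.496×10^8 = 2.87232×10^8 km; r₂ = 10.0 × 1.496×10^8 = 1.496×10^9 km.
The Hohmann ellipse has a_t = (r₁ + r₂)/2 = 8.91616×10^8 km.
The periapsis of the transfer ellipse is at r = 2.87232×10^8 km.
From the vis-viva equation, v = √[μ(2/r − 1/a_t)] = 27.85 km/s.

v = 27850 m/s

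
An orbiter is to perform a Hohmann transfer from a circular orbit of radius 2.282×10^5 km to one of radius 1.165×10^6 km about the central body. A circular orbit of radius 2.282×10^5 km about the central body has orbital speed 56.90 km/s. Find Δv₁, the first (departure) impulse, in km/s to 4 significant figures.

From the circular-orbit relation v² = μ/r at r = 2.282×10^5 km: μ = v²r = (56.90)² × 2.282×10^5 = 7.38823×10^8 km³/s².
Transfer-ellipse semi-major axis a_t = (r₁ + r₂)/2 = (2.282×10^5 + 1.165×10^6)/2 = 6.966×10^5 km.
Circular speed at r = 2.282×10^5 km: v_c = √(μ/r) = 56.90 km/s.
Vis-viva on the transfer ellipse at r = 2.282×10^5 km gives v_t = √[μ(2/r − 1/a_t)] = 73.58 km/s.
Δv₁ = |v_t − v_c| = |73.58 − 56.90| = 16.68 km/s.

Δv₁ = 16.68 km/s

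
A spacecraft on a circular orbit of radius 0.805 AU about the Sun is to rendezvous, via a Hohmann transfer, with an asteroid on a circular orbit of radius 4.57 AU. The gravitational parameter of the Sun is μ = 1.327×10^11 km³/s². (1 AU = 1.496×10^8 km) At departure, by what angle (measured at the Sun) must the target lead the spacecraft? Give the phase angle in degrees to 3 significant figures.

φ = 98.8°

In km: r₁ = 0.805 × 1.496×10^8 = 1.20428×10^8 km; r₂ = 4.57 × 1.496×10^8 = 6.83672×10^8 km.
The Hohmann ellipse has a_t = (r₁ + r₂)/2 = 4.0205×10^8 km.
The half-period of the transfer ellipse is t = π√(a_t³/μ) = 6.95240×10^7 s.
The target's mean motion on its circular orbit is ω₂ = √(μ/r₂³) = 2.03781×10^-8 rad/s.
Angle swept by the target during transfer: ω₂·t = 1.41677 rad = 81.17°.
Arrival is 180° from departure on the ellipse, so φ = 180° − 81.17° = 98.8°.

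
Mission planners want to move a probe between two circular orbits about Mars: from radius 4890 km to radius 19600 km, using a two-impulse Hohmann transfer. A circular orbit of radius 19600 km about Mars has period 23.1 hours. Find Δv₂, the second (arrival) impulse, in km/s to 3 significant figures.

Δv₂ = 0.545 km/s

From Kepler's third law T² = 4π²r³/μ at r = 19600 km, T = 23.1 hours = 23.1 × 3600 s = 83160 s: μ = 4π²r³/T² = 42983.2 km³/s².
Semi-major axis of the transfer orbit: a_t = (4890 + 19600)/2 = 12245 km.
On the circular orbit at r = 19600 km, v_c = √(μ/r) = 1.4809 km/s.
Transfer-orbit speed at the same r (vis-viva, a = a_t): v_t = √[μ(2/r − 1/a_t)] = 0.93583 km/s.
Δv₂ = |v_t − v_c| = |0.93583 − 1.4809| = 0.5451 km/s.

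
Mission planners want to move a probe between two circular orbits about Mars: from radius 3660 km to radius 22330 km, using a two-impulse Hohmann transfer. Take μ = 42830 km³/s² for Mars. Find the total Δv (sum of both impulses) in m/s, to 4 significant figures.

Transfer-ellipse semi-major axis a_t = (r₁ + r₂)/2 = (3660 + 22330)/2 = 12995 km.
At r₁ the circular-orbit speed is v₁ = √(μ/r₁) = 3.421 km/s.
Transfer-orbit speed at r₁ (vis-viva): v_p = √[μ(2/r₁ − 1/a_t)] = 4.484 km/s.
First burn Δv₁ = |v_p − v₁| = 1.063 km/s.
Circular speed at r₂: v₂ = √(μ/r₂) = 1.3849 km/s.
Transfer-orbit speed at r₂: v_a = √[μ(2/r₂ − 1/a_t)] = 0.73499 km/s.
Second burn Δv₂ = |v₂ − v_a| = 0.6499 km/s.
Total Δv = Δv₁ + Δv₂ = 1.713 km/s.

Δv = 1713 m/s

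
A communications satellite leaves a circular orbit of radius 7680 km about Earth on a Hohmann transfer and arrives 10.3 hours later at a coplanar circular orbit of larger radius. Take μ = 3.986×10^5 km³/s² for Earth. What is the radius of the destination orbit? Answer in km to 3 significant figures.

r₂ = 68600 km

Transfer time t = 10.3 hours = 37080 s, and t = π√(a_t³/μ).
So a_t = (μ t²/π²)^(1/3) = (3.986×10^5 × (37080)² / π²)^(1/3) = 38151 km.
Since a_t = (r₁ + r₂)/2, r₂ = 2a_t − r₁ = 2×38151 − 7680 = 68622 km.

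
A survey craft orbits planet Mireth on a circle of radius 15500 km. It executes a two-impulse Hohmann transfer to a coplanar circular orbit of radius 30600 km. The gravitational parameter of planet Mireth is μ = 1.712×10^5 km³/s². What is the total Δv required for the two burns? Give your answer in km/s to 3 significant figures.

Semi-major axis of the transfer orbit: a_t = (15500 + 30600)/2 = 23050 km.
Circular speed at r₁: v₁ = √(μ/r₁) = √(1.712×10^5/15500) = 3.3234 km/s.
On the transfer ellipse at r₁, vis-viva gives v_p = √[μ(2/r₁ − 1/a_t)] = 3.8292 km/s.
First burn Δv₁ = |v_p − v₁| = 0.5058 km/s.
Circular speed at r₂: v₂ = √(μ/r₂) = 2.3653 km/s.
Transfer-orbit speed at r₂: v_a = √[μ(2/r₂ − 1/a_t)] = 1.9396 km/s.
Second burn Δv₂ = |v₂ − v_a| = 0.4257 km/s.
Total Δv = Δv₁ + Δv₂ = 0.9315 km/s.

Δv = 0.931 km/s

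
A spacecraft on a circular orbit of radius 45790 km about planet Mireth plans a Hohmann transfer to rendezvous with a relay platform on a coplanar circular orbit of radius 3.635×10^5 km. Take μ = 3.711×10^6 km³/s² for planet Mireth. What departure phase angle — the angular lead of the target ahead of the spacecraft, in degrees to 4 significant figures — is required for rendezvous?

φ = 104.0°

Transfer-ellipse semi-major axis a_t = (r₁ + r₂)/2 = (45790 + 3.635×10^5)/2 = 2.04645×10^5 km.
Transfer time t = π√(a_t³/μ) = 1.5098×10^5 s.
The target's mean motion on its circular orbit is ω₂ = √(μ/r₂³) = 8.7900×10^-6 rad/s.
Angle swept by the target during transfer: ω₂·t = 1.3271 rad = 76.04°.
The spacecraft traverses 180° on the transfer ellipse, so the target must lead by 180° − 76.04° = 104.0°.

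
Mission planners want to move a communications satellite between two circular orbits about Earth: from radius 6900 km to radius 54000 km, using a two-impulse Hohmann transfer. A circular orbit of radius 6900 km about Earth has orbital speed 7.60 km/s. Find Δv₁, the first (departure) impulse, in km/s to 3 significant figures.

Δv₁ = 2.52 km/s

From the circular-orbit relation v² = μ/r at r = 6900 km: μ = v²r = (7.60)² × 6900 = 3.98544×10^5 km³/s².
The Hohmann ellipse has a_t = (r₁ + r₂)/2 = 30450 km.
Circular speed at r = 6900 km: v_c = √(μ/r) = 7.6000 km/s.
Transfer-orbit speed at the same r (vis-viva, a = a_t): v_t = √[μ(2/r − 1/a_t)] = 10.121 km/s.
Δv₁ = |v_t − v_c| = |10.121 − 7.6000| = 2.521 km/s.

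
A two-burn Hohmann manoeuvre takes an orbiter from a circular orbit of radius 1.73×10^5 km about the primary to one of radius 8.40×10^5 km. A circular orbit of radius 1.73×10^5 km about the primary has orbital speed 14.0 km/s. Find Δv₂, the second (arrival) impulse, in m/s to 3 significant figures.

From the circular-orbit relation v² = μ/r at r = 1.73×10^5 km: μ = v²r = (14.0)² × 1.73×10^5 = 3.39080×10^7 km³/s².
Semi-major axis of the transfer orbit: a_t = (1.730×10^5 + 8.400×10^5)/2 = 5.065×10^5 km.
On the circular orbit at r = 8.400×10^5 km, v_c = √(μ/r) = 6.353 km/s.
Transfer-orbit speed at the same r (vis-viva, a = a_t): v_t = √[μ(2/r − 1/a_t)] = 3.713 km/s.
Δv₂ = |v_t − v_c| = |3.713 − 6.353| = 2.640 km/s.

Δv₂ = 2640 m/s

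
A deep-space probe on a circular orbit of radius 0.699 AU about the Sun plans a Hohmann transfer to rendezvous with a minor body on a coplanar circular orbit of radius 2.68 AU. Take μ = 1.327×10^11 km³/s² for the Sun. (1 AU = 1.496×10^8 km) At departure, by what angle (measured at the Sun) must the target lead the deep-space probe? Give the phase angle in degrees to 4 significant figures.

φ = 89.90°

In km: r₁ = 0.699 × 1.496×10^8 = 1.045704×10^8 km; r₂ = 2.68 × 1.496×10^8 = 4.00928×10^8 km.
The Hohmann ellipse has a_t = (r₁ + r₂)/2 = 2.527492×10^8 km.
The half-period of the transfer ellipse is t = π√(a_t³/μ) = 3.4654×10^7 s.
Target angular speed ω₂ = √(μ/r₂³) = 4.5377×10^-8 rad/s.
Angle swept by the target during transfer: ω₂·t = 1.5725 rad = 90.10°.
The deep-space probe traverses 180° on the transfer ellipse, so the target must lead by 180° − 90.10° = 89.90°.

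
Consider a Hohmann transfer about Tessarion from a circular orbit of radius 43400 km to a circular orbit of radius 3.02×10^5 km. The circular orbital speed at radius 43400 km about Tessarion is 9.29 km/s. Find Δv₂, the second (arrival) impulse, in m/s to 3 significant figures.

Δv₂ = 1760 m/s

From the circular-orbit relation v² = μ/r at r = 43400 km: μ = v²r = (9.29)² × 43400 = 3.74560×10^6 km³/s².
The Hohmann ellipse has a_t = (r₁ + r₂)/2 = 1.727×10^5 km.
On the circular orbit at r = 3.020×10^5 km, v_c = √(μ/r) = 3.5217 km/s.
Vis-viva on the transfer ellipse at r = 3.020×10^5 km gives v_t = √[μ(2/r − 1/a_t)] = 1.7655 km/s.
Δv₂ = |v_t − v_c| = |1.7655 − 3.5217| = 1.756 km/s.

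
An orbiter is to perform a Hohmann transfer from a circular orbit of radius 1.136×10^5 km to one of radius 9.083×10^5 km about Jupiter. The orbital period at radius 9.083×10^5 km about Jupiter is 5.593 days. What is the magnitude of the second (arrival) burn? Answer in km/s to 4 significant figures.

From Kepler's third law T² = 4π²r³/μ at r = 9.083×10^5 km, T = 5.593 days = 5.593 × 86400 s = 4.832352×10^5 s: μ = 4π²r³/T² = 1.26687×10^8 km³/s².
Transfer-ellipse semi-major axis a_t = (r₁ + r₂)/2 = (1.136×10^5 + 9.083×10^5)/2 = 5.1095×10^5 km.
On the circular orbit at r = 9.083×10^5 km, v_c = √(μ/r) = 11.81 km/s.
Transfer-orbit speed at the same r (vis-viva, a = a_t): v_t = √[μ(2/r − 1/a_t)] = 5.569 km/s.
Δv₂ = |v_t − v_c| = |5.569 − 11.81| = 6.241 km/s.

Δv₂ = 6.241 km/s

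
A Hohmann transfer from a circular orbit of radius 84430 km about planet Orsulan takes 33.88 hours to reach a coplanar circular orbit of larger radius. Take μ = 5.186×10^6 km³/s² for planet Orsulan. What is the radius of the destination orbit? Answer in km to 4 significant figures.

r₂ = 3.125×10^5 km

Transfer time t = 33.88 hours = 1.21968×10^5 s, and t = π√(a_t³/μ).
So a_t = (μ t²/π²)^(1/3) = (5.186×10^6 × (1.21968×10^5)² / π²)^(1/3) = 1.9846×10^5 km.
Since a_t = (r₁ + r₂)/2, r₂ = 2a_t − r₁ = 2×1.9846×10^5 − 84430 = 3.1249×10^5 km.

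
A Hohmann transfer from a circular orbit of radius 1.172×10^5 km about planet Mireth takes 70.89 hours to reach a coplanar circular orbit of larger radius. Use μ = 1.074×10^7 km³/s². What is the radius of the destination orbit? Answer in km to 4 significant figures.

Transfer time t = 70.89 hours = 2.55204×10^5 s, and t = π√(a_t³/μ).
So a_t = (μ t²/π²)^(1/3) = (1.074×10^7 × (2.55204×10^5)² / π²)^(1/3) = 4.1383×10^5 km.
Since a_t = (r₁ + r₂)/2, r₂ = 2a_t − r₁ = 2×4.1383×10^5 − 1.172×10^5 = 7.1046×10^5 km.

r₂ = 7.105×10^5 km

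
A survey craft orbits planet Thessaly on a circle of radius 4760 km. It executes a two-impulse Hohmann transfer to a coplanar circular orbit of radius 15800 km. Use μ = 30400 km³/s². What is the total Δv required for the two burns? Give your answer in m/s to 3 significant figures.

Δv = 1050 m/s

Semi-major axis of the transfer orbit: a_t = (4760 + 15800)/2 = 10280 km.
Circular speed at r₁: v₁ = √(μ/r₁) = √(30400/4760) = 2.52716 km/s.
Transfer-orbit speed at r₁ (vis-viva equation): v_p = √[μ(2/r₁ − 1/a_t)] = 3.13304 km/s.
First burn Δv₁ = |v_p − v₁| = 0.6059 km/s.
Circular speed at r₂: v₂ = √(μ/r₂) = 1.3871 km/s.
Transfer-orbit speed at r₂: v_a = √[μ(2/r₂ − 1/a_t)] = 0.94388 km/s.
Second burn Δv₂ = |v₂ − v_a| = 0.4432 km/s.
Δv = Δv₁ + Δv₂ = 0.6059 + 0.4432 = 1.049 km/s.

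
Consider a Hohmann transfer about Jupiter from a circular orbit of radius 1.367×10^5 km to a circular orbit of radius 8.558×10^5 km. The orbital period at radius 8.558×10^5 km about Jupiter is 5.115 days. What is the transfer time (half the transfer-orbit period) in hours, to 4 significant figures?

From Kepler's third law T² = 4π²r³/μ at r = 8.558×10^5 km, T = 5.115 days = 5.115 × 86400 s = 4.41936×10^5 s: μ = 4π²r³/T² = 1.26695×10^8 km³/s².
Transfer-ellipse semi-major axis a_t = (r₁ + r₂)/2 = (1.367×10^5 + 8.558×10^5)/2 = 4.9625×10^5 km.
Half the transfer-orbit period gives t = π√(a_t³/μ) = 97570 s.
Converting: 97570 s ÷ 3600 s/hour = 27.10 hours.

t = 27.10 hours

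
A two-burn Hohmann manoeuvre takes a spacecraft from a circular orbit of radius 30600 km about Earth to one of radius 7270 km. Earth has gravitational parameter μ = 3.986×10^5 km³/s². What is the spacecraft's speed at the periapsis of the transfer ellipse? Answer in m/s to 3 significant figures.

v = 9410 m/s

Transfer-ellipse semi-major axis a_t = (r₁ + r₂)/2 = (30600 + 7270)/2 = 18935 km.
At periapsis, r = 7270 km.
Applying v² = μ(2/r − 1/a_t): v = 9.413 km/s.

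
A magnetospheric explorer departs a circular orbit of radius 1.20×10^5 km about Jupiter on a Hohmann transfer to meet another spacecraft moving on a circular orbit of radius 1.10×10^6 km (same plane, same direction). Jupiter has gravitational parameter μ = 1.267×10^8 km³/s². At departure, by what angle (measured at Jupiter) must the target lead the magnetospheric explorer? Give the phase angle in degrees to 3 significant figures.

φ = 106°

The Hohmann ellipse has a_t = (r₁ + r₂)/2 = 6.100×10^5 km.
Transfer time t = π√(a_t³/μ) = 1.3297×10^5 s.
The target's mean motion on its circular orbit is ω₂ = √(μ/r₂³) = 9.7566×10^-6 rad/s.
Angle swept by the target during transfer: ω₂·t = 1.2973 rad = 74.33°.
Arrival is 180° from departure on the ellipse, so φ = 180° − 74.33° = 106°.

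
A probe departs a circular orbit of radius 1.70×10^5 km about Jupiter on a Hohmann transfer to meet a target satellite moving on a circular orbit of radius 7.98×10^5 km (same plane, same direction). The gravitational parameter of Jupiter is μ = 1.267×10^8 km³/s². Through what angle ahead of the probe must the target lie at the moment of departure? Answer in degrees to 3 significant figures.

Transfer-ellipse semi-major axis a_t = (r₁ + r₂)/2 = (1.700×10^5 + 7.980×10^5)/2 = 4.840×10^5 km.
Transfer time t = π√(a_t³/μ) = 93980 s.
Target angular speed ω₂ = √(μ/r₂³) = 1.579×10^-5 rad/s.
Angle swept by the target during transfer: ω₂·t = 1.4839 rad = 85.02°.
Arrival is 180° from departure on the ellipse, so φ = 180° − 85.02° = 95.0°.

φ = 95.0°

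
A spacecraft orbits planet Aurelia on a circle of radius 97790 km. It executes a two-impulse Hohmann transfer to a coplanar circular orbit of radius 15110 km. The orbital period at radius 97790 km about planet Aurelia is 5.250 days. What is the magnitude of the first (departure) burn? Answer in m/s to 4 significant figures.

From Kepler's third law T² = 4π²r³/μ at r = 97790 km, T = 5.250 days = 5.250 × 86400 s = 4.536×10^5 s: μ = 4π²r³/T² = 1.79431×10^5 km³/s².
Semi-major axis of the transfer orbit: a_t = (97790 + 15110)/2 = 56450 km.
On the circular orbit at r = 97790 km, v_c = √(μ/r) = 1.3546 km/s.
Vis-viva on the transfer ellipse at r = 97790 km gives v_t = √[μ(2/r − 1/a_t)] = 0.70081 km/s.
Δv₁ = |v_t − v_c| = |0.70081 − 1.3546| = 0.6538 km/s.

Δv₁ = 653.8 m/s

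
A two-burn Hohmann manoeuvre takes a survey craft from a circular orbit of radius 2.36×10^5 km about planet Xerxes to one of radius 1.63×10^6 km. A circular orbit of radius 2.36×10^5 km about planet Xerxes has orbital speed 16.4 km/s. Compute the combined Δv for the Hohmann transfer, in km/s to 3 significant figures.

Δv = 8.38 km/s

From the circular-orbit relation v² = μ/r at r = 2.36×10^5 km: μ = v²r = (16.4)² × 2.36×10^5 = 6.34746×10^7 km³/s².
Transfer-ellipse semi-major axis a_t = (r₁ + r₂)/2 = (2.360×10^5 + 1.630×10^6)/2 = 9.330×10^5 km.
At r₁ the circular-orbit speed is v₁ = √(μ/r₁) = 16.400 km/s.
Transfer-orbit speed at r₁ (vis-viva): v_p = √[μ(2/r₁ − 1/a_t)] = 21.677 km/s.
First burn Δv₁ = |v_p − v₁| = 5.277 km/s.
At r₂, v₂ = √(μ/r₂) = 6.240 km/s.
Transfer-orbit speed at r₂: v_a = √[μ(2/r₂ − 1/a_t)] = 3.138 km/s.
Second burn Δv₂ = |v₂ − v_a| = 3.102 km/s.
Δv = Δv₁ + Δv₂ = 5.277 + 3.102 = 8.379 km/s.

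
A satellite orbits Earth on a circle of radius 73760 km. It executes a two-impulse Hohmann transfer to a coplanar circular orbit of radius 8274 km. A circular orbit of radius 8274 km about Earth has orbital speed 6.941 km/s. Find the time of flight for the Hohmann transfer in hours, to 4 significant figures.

t = 11.48 hours

From the circular-orbit relation v² = μ/r at r = 8274 km: μ = v²r = (6.941)² × 8274 = 3.98620×10^5 km³/s².
The Hohmann ellipse has a_t = (r₁ + r₂)/2 = 41017 km.
Transfer time t = π√(a_t³/μ) = π√((41017)³ / 3.98620×10^5) = 41330 s.
Converting: 41330 s ÷ 3600 s/hour = 11.48 hours.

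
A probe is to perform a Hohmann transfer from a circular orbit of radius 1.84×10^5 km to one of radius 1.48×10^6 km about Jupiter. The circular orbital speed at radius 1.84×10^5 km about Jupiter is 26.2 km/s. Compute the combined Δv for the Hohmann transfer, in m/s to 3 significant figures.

From the circular-orbit relation v² = μ/r at r = 1.84×10^5 km: μ = v²r = (26.2)² × 1.84×10^5 = 1.26305×10^8 km³/s².
Transfer-ellipse semi-major axis a_t = (r₁ + r₂)/2 = (1.840×10^5 + 1.480×10^6)/2 = 8.320×10^5 km.
At r₁ the circular-orbit speed is v₁ = √(μ/r₁) = 26.200 km/s.
Transfer-orbit speed at r₁ (vis-viva equation): v_p = √[μ(2/r₁ − 1/a_t)] = 34.944 km/s.
First burn Δv₁ = |v_p − v₁| = 8.744 km/s.
Circular speed at r₂: v₂ = √(μ/r₂) = 9.238 km/s.
Transfer-orbit speed at r₂: v_a = √[μ(2/r₂ − 1/a_t)] = 4.344 km/s.
Second burn Δv₂ = |v₂ − v_a| = 4.894 km/s.
Total Δv = Δv₁ + Δv₂ = 13.64 km/s.

Δv = 13600 m/s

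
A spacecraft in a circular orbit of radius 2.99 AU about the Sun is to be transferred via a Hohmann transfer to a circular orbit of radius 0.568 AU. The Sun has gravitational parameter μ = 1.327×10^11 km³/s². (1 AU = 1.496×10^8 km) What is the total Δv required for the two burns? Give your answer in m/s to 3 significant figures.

In km: r₁ = 2.99 × 1.496×10^8 = 4.47304×10^8 km; r₂ = 0.568 × 1.496×10^8 = 8.49728×10^7 km.
The Hohmann ellipse has a_t = (r₁ + r₂)/2 = 2.661384×10^8 km.
At r₁ the circular-orbit speed is v₁ = √(μ/r₁) = 17.224 km/s.
Transfer-orbit speed at r₁ (vis-viva equation): v_a = √[μ(2/r₁ − 1/a_t)] = 9.7324 km/s.
First burn Δv₁ = |v_a − v₁| = 7.4916 km/s.
At r₂, v₂ = √(μ/r₂) = 39.518 km/s.
Transfer-orbit speed at r₂: v_p = √[μ(2/r₂ − 1/a_t)] = 51.232 km/s.
Second burn Δv₂ = |v₂ − v_p| = 11.714 km/s.
Total Δv = Δv₁ + Δv₂ = 19.21 km/s.

Δv = 19200 m/s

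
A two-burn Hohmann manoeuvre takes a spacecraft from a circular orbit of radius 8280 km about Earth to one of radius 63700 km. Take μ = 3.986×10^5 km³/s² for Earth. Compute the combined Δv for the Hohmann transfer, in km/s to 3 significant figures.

Transfer-ellipse semi-major axis a_t = (r₁ + r₂)/2 = (8280 + 63700)/2 = 35990 km.
At r₁ the circular-orbit speed is v₁ = √(μ/r₁) = 6.9383 km/s.
Transfer-orbit speed at r₁ (v² = μ(2/r − 1/a)): v_p = √[μ(2/r₁ − 1/a_t)] = 9.2306 km/s.
First burn Δv₁ = |v_p − v₁| = 2.292 km/s.
At r₂, v₂ = √(μ/r₂) = 2.5015 km/s.
Transfer-orbit speed at r₂: v_a = √[μ(2/r₂ − 1/a_t)] = 1.1998 km/s.
Second burn Δv₂ = |v₂ − v_a| = 1.302 km/s.
Total Δv = Δv₁ + Δv₂ = 3.594 km/s.

Δv = 3.59 km/s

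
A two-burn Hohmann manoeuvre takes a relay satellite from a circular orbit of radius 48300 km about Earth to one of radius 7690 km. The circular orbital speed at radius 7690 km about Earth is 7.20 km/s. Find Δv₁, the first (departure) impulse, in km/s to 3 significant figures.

From the circular-orbit relation v² = μ/r at r = 7690 km: μ = v²r = (7.20)² × 7690 = 3.98650×10^5 km³/s².
The Hohmann ellipse has a_t = (r₁ + r₂)/2 = 27995 km.
On the circular orbit at r = 48300 km, v_c = √(μ/r) = 2.873 km/s.
Transfer-orbit speed at the same r (vis-viva, a = a_t): v_t = √[μ(2/r − 1/a_t)] = 1.506 km/s.
Δv₁ = |v_t − v_c| = |1.506 − 2.873| = 1.367 km/s.

Δv₁ = 1.37 km/s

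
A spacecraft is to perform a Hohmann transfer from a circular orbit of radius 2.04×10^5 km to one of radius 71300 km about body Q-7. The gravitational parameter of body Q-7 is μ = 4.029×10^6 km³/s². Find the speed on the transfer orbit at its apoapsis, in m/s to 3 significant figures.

v = 3200 m/s

The Hohmann ellipse has a_t = (r₁ + r₂)/2 = 1.3765×10^5 km.
The apoapsis of the transfer ellipse is at r = 2.040×10^5 km.
Applying v² = μ(2/r − 1/a_t): v = 3.198 km/s.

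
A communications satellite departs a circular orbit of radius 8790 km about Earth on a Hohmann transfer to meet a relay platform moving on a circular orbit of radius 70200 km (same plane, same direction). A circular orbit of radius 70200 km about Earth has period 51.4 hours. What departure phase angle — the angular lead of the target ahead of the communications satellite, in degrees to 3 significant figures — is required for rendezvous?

From Kepler's third law T² = 4π²r³/μ at r = 70200 km, T = 51.4 hours = 51.4 × 3600 s = 1.8504×10^5 s: μ = 4π²r³/T² = 3.98878×10^5 km³/s².
Transfer-ellipse semi-major axis a_t = (r₁ + r₂)/2 = (8790 + 70200)/2 = 39495 km.
The half-period of the transfer ellipse is t = π√(a_t³/μ) = 39043 s.
Target angular speed ω₂ = √(μ/r₂³) = 3.3956×10^-5 rad/s.
Angle swept by the target during transfer: ω₂·t = 1.3257 rad = 75.96°.
The communications satellite traverses 180° on the transfer ellipse, so the target must lead by 180° − 75.96° = 104°.

φ = 104°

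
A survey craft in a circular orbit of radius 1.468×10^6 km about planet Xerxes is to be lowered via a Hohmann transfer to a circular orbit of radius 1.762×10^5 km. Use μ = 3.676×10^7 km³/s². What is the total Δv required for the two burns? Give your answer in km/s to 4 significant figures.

Δv = 7.545 km/s

The Hohmann ellipse has a_t = (r₁ + r₂)/2 = 8.221×10^5 km.
At r₁ the circular-orbit speed is v₁ = √(μ/r₁) = 5.0041 km/s.
On the transfer ellipse at r₁, vis-viva gives v_a = √[μ(2/r₁ − 1/a_t)] = 2.3167 km/s.
First burn Δv₁ = |v_a − v₁| = 2.6874 km/s.
Circular speed at r₂: v₂ = √(μ/r₂) = 14.44391 km/s.
Transfer-orbit speed at r₂: v_p = √[μ(2/r₂ − 1/a_t)] = 19.30125 km/s.
Second burn Δv₂ = |v₂ − v_p| = 4.8573 km/s.
Total Δv = Δv₁ + Δv₂ = 7.545 km/s.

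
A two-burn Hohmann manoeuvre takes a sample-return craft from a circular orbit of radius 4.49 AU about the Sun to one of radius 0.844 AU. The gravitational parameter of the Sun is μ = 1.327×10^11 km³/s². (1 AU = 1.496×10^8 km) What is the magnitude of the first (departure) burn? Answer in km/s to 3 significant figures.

Δv₁ = 6.15 km/s

In km: r₁ = 4.49 × 1.496×10^8 = 6.71704×10^8 km; r₂ = 0.844 × 1.496×10^8 = 1.262624×10^8 km.
The Hohmann ellipse has a_t = (r₁ + r₂)/2 = 3.989832×10^8 km.
On the circular orbit at r = 6.71704×10^8 km, v_c = √(μ/r) = 14.056 km/s.
Vis-viva on the transfer ellipse at r = 6.71704×10^8 km gives v_t = √[μ(2/r − 1/a_t)] = 7.9069 km/s.
Δv₁ = |v_t − v_c| = |7.9069 − 14.056| = 6.149 km/s.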